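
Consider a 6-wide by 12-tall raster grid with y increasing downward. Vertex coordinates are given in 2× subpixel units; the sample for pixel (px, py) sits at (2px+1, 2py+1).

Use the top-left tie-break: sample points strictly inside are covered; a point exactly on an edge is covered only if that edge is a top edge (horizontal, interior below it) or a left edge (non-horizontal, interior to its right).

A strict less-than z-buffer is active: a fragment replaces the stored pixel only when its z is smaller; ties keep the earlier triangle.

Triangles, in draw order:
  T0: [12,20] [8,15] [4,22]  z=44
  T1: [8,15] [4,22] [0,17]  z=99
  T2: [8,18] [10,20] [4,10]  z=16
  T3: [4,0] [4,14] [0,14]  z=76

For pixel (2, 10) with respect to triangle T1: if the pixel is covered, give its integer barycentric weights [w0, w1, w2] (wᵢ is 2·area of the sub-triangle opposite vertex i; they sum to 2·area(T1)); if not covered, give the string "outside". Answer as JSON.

T0:
  2·area = 48  (B↔C swapped to make it positive)
  edge (12, 20)→(4, 22): d=(-8,2) right/bottom  bias=-1
  edge (4, 22)→(8, 15): d=(4,-7) top-left  bias=+0
  edge (8, 15)→(12, 20): d=(4,5) right/bottom  bias=-1
    (3,8)@(7, 17): e=[34,1,13] → █
    (4,8)@(9, 17): e=[30,15,3] → █
    (5,8)@(11, 17): e=[26,29,-7] → ·
    (3,9)@(7, 19): e=[18,9,21] → █
    (5,9)@(11, 19): e=[10,37,1] → █
    (2,10)@(5, 21): e=[6,3,39] → █
    (4,10)@(9, 21): e=[-2,31,19] → ·
    (5,10)@(11, 21): e=[-6,45,9] → ·
    (2,11)@(5, 23): e=[-10,11,47] → ·
    (3,11)@(7, 23): e=[-14,25,37] → ·
  covered (7 px):
    · · · · · ·
    · · · · · ·
    · · · · · ·
    · · · · · ·
    · · · · · ·
    · · · · · ·
    · · · · · ·
    · · · · · ·
    · · · █ █ ·
    · · · █ █ █
    · · █ █ · ·
    · · · · · ·
T1:
  2·area = 48
  edge (8, 15)→(4, 22): d=(-4,7) right/bottom  bias=-1
  edge (4, 22)→(0, 17): d=(-4,-5) top-left  bias=+0
  edge (0, 17)→(8, 15): d=(8,-2) top-left  bias=+0
    (0,8)@(1, 17): e=[41,5,2] → █
    (1,8)@(3, 17): e=[27,15,6] → █
    (2,8)@(5, 17): e=[13,25,10] → █
    (3,8)@(7, 17): e=[-1,35,14] → ·
    (0,9)@(1, 19): e=[33,-3,18] → ·
    (1,9)@(3, 19): e=[19,7,22] → █
    (3,9)@(7, 19): e=[-9,27,30] → ·
    (1,10)@(3, 21): e=[11,-1,38] → ·
    (2,10)@(5, 21): e=[-3,9,42] → ·
  covered (5 px):
    · · · · · ·
    · · · · · ·
    · · · · · ·
    · · · · · ·
    · · · · · ·
    · · · · · ·
    · · · · · ·
    · · · · · ·
    █ █ █ · · ·
    · █ █ · · ·
    · · · · · ·
    · · · · · ·
T2:
  2·area = 8  (B↔C swapped to make it positive)
  edge (8, 18)→(4, 10): d=(-4,-8) top-left  bias=+0
  edge (4, 10)→(10, 20): d=(6,10) right/bottom  bias=-1
  edge (10, 20)→(8, 18): d=(-2,-2) top-left  bias=+0
    (0,2)@(1, 5): e=[-4,0,12] → ·  [on edge]
    (0,5)@(1, 11): e=[-28,36,0] → ·  [on edge]
    (1,6)@(3, 13): e=[-20,28,0] → ·  [on edge]
    (2,7)@(5, 15): e=[-12,20,0] → ·  [on edge]
    (3,7)@(7, 15): e=[4,0,4] → ·  [on edge]
    (3,8)@(7, 17): e=[-4,12,0] → ·  [on edge]
    (4,9)@(9, 19): e=[4,4,0] → █  [on edge]
    (5,9)@(11, 19): e=[20,-16,4] → ·
    (4,10)@(9, 21): e=[-4,16,-4] → ·
    (5,10)@(11, 21): e=[12,-4,0] → ·  [on edge]
  covered (1 px):
    · · · · · ·
    · · · · · ·
    · · · · · ·
    · · · · · ·
    · · · · · ·
    · · · · · ·
    · · · · · ·
    · · · · · ·
    · · · · · ·
    · · · · █ ·
    · · · · · ·
    · · · · · ·
T3:
  2·area = 56
  edge (4, 0)→(4, 14): d=(0,14) right/bottom  bias=-1
  edge (4, 14)→(0, 14): d=(-4,0) right/bottom  bias=-1
  edge (0, 14)→(4, 0): d=(4,-14) top-left  bias=+0
    (1,2)@(3, 5): e=[14,36,6] → █
    (2,2)@(5, 5): e=[-14,36,34] → ·
    (1,3)@(3, 7): e=[14,28,14] → █
    (2,3)@(5, 7): e=[-14,28,42] → ·
    (1,4)@(3, 9): e=[14,20,22] → █
    (2,4)@(5, 9): e=[-14,20,50] → ·
    (0,5)@(1, 11): e=[42,12,2] → █
    (2,5)@(5, 11): e=[-14,12,58] → ·
    (0,6)@(1, 13): e=[42,4,10] → █
    (2,6)@(5, 13): e=[-14,4,66] → ·
    (0,7)@(1, 15): e=[42,-4,18] → ·
    (1,7)@(3, 15): e=[14,-4,46] → ·
  covered (7 px):
    · · · · · ·
    · · · · · ·
    · █ · · · ·
    · █ · · · ·
    · █ · · · ·
    █ █ · · · ·
    █ █ · · · ·
    · · · · · ·
    · · · · · ·
    · · · · · ·
    · · · · · ·
    · · · · · ·

Result: "outside"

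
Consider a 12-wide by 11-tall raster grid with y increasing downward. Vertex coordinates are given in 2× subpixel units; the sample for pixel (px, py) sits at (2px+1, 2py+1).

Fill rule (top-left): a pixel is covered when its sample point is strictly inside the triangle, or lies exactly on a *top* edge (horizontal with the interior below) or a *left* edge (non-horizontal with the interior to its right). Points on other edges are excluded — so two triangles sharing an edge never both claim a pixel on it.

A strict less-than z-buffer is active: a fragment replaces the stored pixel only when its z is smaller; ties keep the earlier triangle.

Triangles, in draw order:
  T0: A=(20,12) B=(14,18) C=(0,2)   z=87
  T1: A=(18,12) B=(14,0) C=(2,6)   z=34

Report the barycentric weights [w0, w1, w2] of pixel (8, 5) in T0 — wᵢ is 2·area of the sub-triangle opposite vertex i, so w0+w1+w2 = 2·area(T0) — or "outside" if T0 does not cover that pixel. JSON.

T0:
  2·area = 180
  edge (20, 12)→(14, 18): d=(-6,6) right/bottom  bias=-1
  edge (14, 18)→(0, 2): d=(-14,-16) top-left  bias=+0
  edge (0, 2)→(20, 12): d=(20,10) right/bottom  bias=-1
    (0,1)@(1, 3): e=[168,2,10] → X
    (1,1)@(3, 3): e=[156,34,-10] → .
    (0,2)@(1, 5): e=[156,-26,50] → .
    (1,2)@(3, 5): e=[144,6,30] → X
    (2,2)@(5, 5): e=[132,38,10] → X
    (3,2)@(7, 5): e=[120,70,-10] → .
    (1,3)@(3, 7): e=[132,-22,70] → .
    (2,3)@(5, 7): e=[120,10,50] → X
    (3,3)@(7, 7): e=[108,42,30] → X
    (4,3)@(9, 7): e=[96,74,10] → X
    (5,3)@(11, 7): e=[84,106,-10] → .
    (2,4)@(5, 9): e=[108,-18,90] → .
    (11,4)@(23, 9): e=[0,270,-90] → .  [on edge]
    (10,5)@(21, 11): e=[0,210,-30] → .  [on edge]
    (9,6)@(19, 13): e=[0,150,30] → .  [on edge]
    (8,7)@(17, 15): e=[0,90,90] → .  [on edge]
    (7,8)@(15, 17): e=[0,30,150] → .  [on edge]
    (6,9)@(13, 19): e=[0,-30,210] → .  [on edge]
    (5,10)@(11, 21): e=[0,-90,270] → .  [on edge]
  covered (21 px):
    . . . . . . . . . . . .
    X . . . . . . . . . . .
    . X X . . . . . . . . .
    . . X X X . . . . . . .
    . . . X X X X . . . . .
    . . . . X X X X X . . .
    . . . . . X X X X . . .
    . . . . . . X X . . . .
    . . . . . . . . . . . .
    . . . . . . . . . . . .
    . . . . . . . . . . . .
T1:
  2·area = 168  (B↔C swapped to make it positive)
  edge (18, 12)→(2, 6): d=(-16,-6) top-left  bias=+0
  edge (2, 6)→(14, 0): d=(12,-6) top-left  bias=+0
  edge (14, 0)→(18, 12): d=(4,12) right/bottom  bias=-1
    (6,0)@(13, 1): e=[146,6,16] → X
    (7,0)@(15, 1): e=[158,18,-8] → .
    (4,1)@(9, 3): e=[90,6,72] → X
    (5,1)@(11, 3): e=[102,18,48] → X
    (7,1)@(15, 3): e=[126,42,0] → .  [on edge]
    (2,2)@(5, 5): e=[34,6,128] → X
    (3,2)@(7, 5): e=[46,18,104] → X
    (7,2)@(15, 5): e=[94,66,8] → X
    (8,2)@(17, 5): e=[106,78,-16] → .
    (2,3)@(5, 7): e=[2,30,136] → X
    (8,3)@(17, 7): e=[74,102,-8] → .
    (2,4)@(5, 9): e=[-30,54,144] → .
    (8,4)@(17, 9): e=[42,126,0] → .  [on edge]
    (9,7)@(19, 15): e=[-42,210,0] → .  [on edge]
    (10,10)@(21, 21): e=[-126,294,0] → .  [on edge]
  covered (20 px):
    . . . . . . X . . . . .
    . . . . X X X . . . . .
    . . X X X X X X . . . .
    . . X X X X X X . . . .
    . . . . . X X X . . . .
    . . . . . . . . X . . .
    . . . . . . . . . . . .
    . . . . . . . . . . . .
    . . . . . . . . . . . .
    . . . . . . . . . . . .
    . . . . . . . . . . . .

Result: [146,10,24]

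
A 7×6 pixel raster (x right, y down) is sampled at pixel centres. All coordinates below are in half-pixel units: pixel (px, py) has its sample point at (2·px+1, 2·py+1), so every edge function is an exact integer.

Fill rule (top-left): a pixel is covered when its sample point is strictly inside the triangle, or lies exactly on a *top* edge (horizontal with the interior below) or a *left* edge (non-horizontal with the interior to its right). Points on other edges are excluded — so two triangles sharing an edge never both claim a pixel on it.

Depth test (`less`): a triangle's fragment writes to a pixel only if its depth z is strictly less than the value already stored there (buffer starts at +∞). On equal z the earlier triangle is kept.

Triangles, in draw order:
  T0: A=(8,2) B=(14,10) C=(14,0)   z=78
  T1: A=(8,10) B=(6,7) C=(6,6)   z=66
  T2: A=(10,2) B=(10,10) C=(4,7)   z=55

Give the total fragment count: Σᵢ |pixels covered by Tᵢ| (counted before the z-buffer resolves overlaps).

T0:
  2·area = 60  (B↔C swapped to make it positive)
  edge (8, 2)→(14, 0): d=(6,-2) top-left  bias=+0
  edge (14, 0)→(14, 10): d=(0,10) right/bottom  bias=-1
  edge (14, 10)→(8, 2): d=(-6,-8) top-left  bias=+0
    (5,0)@(11, 1): e=[0,30,30] → #  [on edge]
    (6,0)@(13, 1): e=[4,10,46] → #
    (2,1)@(5, 3): e=[0,90,-30] → ·  [on edge]
    (4,1)@(9, 3): e=[8,50,2] → #
    (4,2)@(9, 5): e=[20,50,-10] → ·
    (5,2)@(11, 5): e=[24,30,6] → #
    (5,3)@(11, 7): e=[36,30,-6] → ·
    (6,3)@(13, 7): e=[40,10,10] → #
    (6,4)@(13, 9): e=[52,10,-2] → ·
  covered (8 px):
    · · · · · # #
    · · · · # # #
    · · · · · # #
    · · · · · · #
    · · · · · · ·
    · · · · · · ·
T1:
  2·area = 2
  edge (8, 10)→(6, 7): d=(-2,-3) top-left  bias=+0
  edge (6, 7)→(6, 6): d=(0,-1) top-left  bias=+0
  edge (6, 6)→(8, 10): d=(2,4) right/bottom  bias=-1
  covered (0 px):
    · · · · · · ·
    · · · · · · ·
    · · · · · · ·
    · · · · · · ·
    · · · · · · ·
    · · · · · · ·
T2:
  2·area = 48
  edge (10, 2)→(10, 10): d=(0,8) right/bottom  bias=-1
  edge (10, 10)→(4, 7): d=(-6,-3) top-left  bias=+0
  edge (4, 7)→(10, 2): d=(6,-5) top-left  bias=+0
    (4,1)@(9, 3): e=[8,39,1] → #
    (5,1)@(11, 3): e=[-8,45,11] → ·
    (3,2)@(7, 5): e=[24,21,3] → #
    (5,2)@(11, 5): e=[-8,33,23] → ·
    (2,3)@(5, 7): e=[40,3,5] → #
    (5,3)@(11, 7): e=[-8,21,35] → ·
    (2,4)@(5, 9): e=[40,-9,17] → ·
    (3,4)@(7, 9): e=[24,-3,27] → ·
    (4,4)@(9, 9): e=[8,3,37] → #
    (5,4)@(11, 9): e=[-8,9,47] → ·
    (4,5)@(9, 11): e=[8,-9,49] → ·
  covered (7 px):
    · · · · · · ·
    · · · · # · ·
    · · · # # · ·
    · · # # # · ·
    · · · · # · ·
    · · · · · · ·

Final: 15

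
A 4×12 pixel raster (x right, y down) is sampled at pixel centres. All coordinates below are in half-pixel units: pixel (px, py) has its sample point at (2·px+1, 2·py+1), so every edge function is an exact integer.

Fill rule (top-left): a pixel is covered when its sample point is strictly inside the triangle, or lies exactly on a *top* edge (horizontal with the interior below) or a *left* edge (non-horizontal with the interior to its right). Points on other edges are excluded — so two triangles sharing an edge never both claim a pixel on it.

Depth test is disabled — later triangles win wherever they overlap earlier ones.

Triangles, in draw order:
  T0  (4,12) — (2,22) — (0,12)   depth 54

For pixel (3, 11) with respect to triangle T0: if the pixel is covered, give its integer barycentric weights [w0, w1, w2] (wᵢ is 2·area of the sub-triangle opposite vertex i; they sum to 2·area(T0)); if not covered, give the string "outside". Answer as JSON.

T0:
  2·area = 40
  edge (4, 12)→(2, 22): d=(-2,10) right/bottom  bias=-1
  edge (2, 22)→(0, 12): d=(-2,-10) top-left  bias=+0
  edge (0, 12)→(4, 12): d=(4,0) top-left  bias=+0
    (2,3)@(5, 7): e=[0,60,-20] → .  [on edge]
    (0,6)@(1, 13): e=[28,8,4] → X
    (1,6)@(3, 13): e=[8,28,4] → X
    (2,6)@(5, 13): e=[-12,48,4] → .
    (0,7)@(1, 15): e=[24,4,12] → X
    (2,7)@(5, 15): e=[-16,44,12] → .
    (0,8)@(1, 17): e=[20,0,20] → X  [on edge]
    (1,8)@(3, 17): e=[0,20,20] → .  [on edge]
    (0,9)@(1, 19): e=[16,-4,28] → .
  covered (5 px):
    . . . .
    . . . .
    . . . .
    . . . .
    . . . .
    . . . .
    X X . .
    X X . .
    X . . .
    . . . .
    . . . .
    . . . .

Answer: "outside"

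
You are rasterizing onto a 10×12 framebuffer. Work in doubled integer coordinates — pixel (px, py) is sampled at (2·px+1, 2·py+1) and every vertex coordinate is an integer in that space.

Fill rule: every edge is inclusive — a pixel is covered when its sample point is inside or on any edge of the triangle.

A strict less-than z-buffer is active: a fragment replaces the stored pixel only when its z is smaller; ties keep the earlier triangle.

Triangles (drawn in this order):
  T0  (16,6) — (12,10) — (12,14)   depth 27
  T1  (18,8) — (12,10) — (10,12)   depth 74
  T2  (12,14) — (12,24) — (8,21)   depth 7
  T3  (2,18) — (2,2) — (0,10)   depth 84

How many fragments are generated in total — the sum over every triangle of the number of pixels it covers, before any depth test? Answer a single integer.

T0:
  2·area = 16  (B↔C swapped to make it positive)
  edge (16, 6)→(12, 14): d=(-4,8) inclusive
  edge (12, 14)→(12, 10): d=(0,-4) inclusive
  edge (12, 10)→(16, 6): d=(4,-4) inclusive
    (9,1)@(19, 3): e=[-12,28,0] → ·  [on edge]
    (8,2)@(17, 5): e=[-4,20,0] → ·  [on edge]
    (7,3)@(15, 7): e=[4,12,0] → █  [on edge]
    (8,3)@(17, 7): e=[-12,20,8] → ·
    (6,4)@(13, 9): e=[12,4,0] → █  [on edge]
    (7,4)@(15, 9): e=[-4,12,8] → ·
    (5,5)@(11, 11): e=[20,-4,0] → ·  [on edge]
    (6,5)@(13, 11): e=[4,4,8] → █
    (7,5)@(15, 11): e=[-12,12,16] → ·
    (4,6)@(9, 13): e=[28,-12,0] → ·  [on edge]
    (6,6)@(13, 13): e=[-4,4,16] → ·
    (3,7)@(7, 15): e=[36,-20,0] → ·  [on edge]
    (2,8)@(5, 17): e=[44,-28,0] → ·  [on edge]
    (1,9)@(3, 19): e=[52,-36,0] → ·  [on edge]
    (0,10)@(1, 21): e=[60,-44,0] → ·  [on edge]
  covered (3 px):
    · · · · · · · · · ·
    · · · · · · · · · ·
    · · · · · · · · · ·
    · · · · · · · █ · ·
    · · · · · · █ · · ·
    · · · · · · █ · · ·
    · · · · · · · · · ·
    · · · · · · · · · ·
    · · · · · · · · · ·
    · · · · · · · · · ·
    · · · · · · · · · ·
    · · · · · · · · · ·
T1:
  2·area = 8  (B↔C swapped to make it positive)
  edge (18, 8)→(10, 12): d=(-8,4) inclusive
  edge (10, 12)→(12, 10): d=(2,-2) inclusive
  edge (12, 10)→(18, 8): d=(6,-2) inclusive
    (9,1)@(19, 3): e=[36,0,-28] → ·  [on edge]
    (8,2)@(17, 5): e=[28,0,-20] → ·  [on edge]
    (7,3)@(15, 7): e=[20,0,-12] → ·  [on edge]
    (6,4)@(13, 9): e=[12,0,-4] → ·  [on edge]
    (7,4)@(15, 9): e=[4,4,0] → █  [on edge]
    (8,4)@(17, 9): e=[-4,8,4] → ·
    (4,5)@(9, 11): e=[12,-4,0] → ·  [on edge]
    (5,5)@(11, 11): e=[4,0,4] → █  [on edge]
    (6,5)@(13, 11): e=[-4,4,8] → ·
    (7,5)@(15, 11): e=[-12,8,12] → ·
    (1,6)@(3, 13): e=[20,-12,0] → ·  [on edge]
    (4,6)@(9, 13): e=[-4,0,12] → ·  [on edge]
    (3,7)@(7, 15): e=[-12,0,20] → ·  [on edge]
    (2,8)@(5, 17): e=[-20,0,28] → ·  [on edge]
    (1,9)@(3, 19): e=[-28,0,36] → ·  [on edge]
    (0,10)@(1, 21): e=[-36,0,44] → ·  [on edge]
  covered (2 px):
    · · · · · · · · · ·
    · · · · · · · · · ·
    · · · · · · · · · ·
    · · · · · · · · · ·
    · · · · · · · █ · ·
    · · · · · █ · · · ·
    · · · · · · · · · ·
    · · · · · · · · · ·
    · · · · · · · · · ·
    · · · · · · · · · ·
    · · · · · · · · · ·
    · · · · · · · · · ·
T2:
  2·area = 40
  edge (12, 14)→(12, 24): d=(0,10) inclusive
  edge (12, 24)→(8, 21): d=(-4,-3) inclusive
  edge (8, 21)→(12, 14): d=(4,-7) inclusive
    (5,8)@(11, 17): e=[10,25,5] → █
    (6,8)@(13, 17): e=[-10,31,19] → ·
    (5,9)@(11, 19): e=[10,17,13] → █
    (6,9)@(13, 19): e=[-10,23,27] → ·
    (4,10)@(9, 21): e=[30,3,7] → █
    (6,10)@(13, 21): e=[-10,15,35] → ·
    (4,11)@(9, 23): e=[30,-5,15] → ·
    (5,11)@(11, 23): e=[10,1,29] → █
    (6,11)@(13, 23): e=[-10,7,43] → ·
  covered (5 px):
    · · · · · · · · · ·
    · · · · · · · · · ·
    · · · · · · · · · ·
    · · · · · · · · · ·
    · · · · · · · · · ·
    · · · · · · · · · ·
    · · · · · · · · · ·
    · · · · · · · · · ·
    · · · · · █ · · · ·
    · · · · · █ · · · ·
    · · · · █ █ · · · ·
    · · · · · █ · · · ·
T3:
  2·area = 32  (B↔C swapped to make it positive)
  edge (2, 18)→(0, 10): d=(-2,-8) inclusive
  edge (0, 10)→(2, 2): d=(2,-8) inclusive
  edge (2, 2)→(2, 18): d=(0,16) inclusive
    (0,3)@(1, 7): e=[14,2,16] → █
    (1,3)@(3, 7): e=[30,18,-16] → ·
    (0,4)@(1, 9): e=[10,6,16] → █
    (1,4)@(3, 9): e=[26,22,-16] → ·
    (0,5)@(1, 11): e=[6,10,16] → █
    (1,5)@(3, 11): e=[22,26,-16] → ·
    (0,6)@(1, 13): e=[2,14,16] → █
    (1,6)@(3, 13): e=[18,30,-16] → ·
    (0,7)@(1, 15): e=[-2,18,16] → ·
  covered (4 px):
    · · · · · · · · · ·
    · · · · · · · · · ·
    · · · · · · · · · ·
    █ · · · · · · · · ·
    █ · · · · · · · · ·
    █ · · · · · · · · ·
    █ · · · · · · · · ·
    · · · · · · · · · ·
    · · · · · · · · · ·
    · · · · · · · · · ·
    · · · · · · · · · ·
    · · · · · · · · · ·

Result: 14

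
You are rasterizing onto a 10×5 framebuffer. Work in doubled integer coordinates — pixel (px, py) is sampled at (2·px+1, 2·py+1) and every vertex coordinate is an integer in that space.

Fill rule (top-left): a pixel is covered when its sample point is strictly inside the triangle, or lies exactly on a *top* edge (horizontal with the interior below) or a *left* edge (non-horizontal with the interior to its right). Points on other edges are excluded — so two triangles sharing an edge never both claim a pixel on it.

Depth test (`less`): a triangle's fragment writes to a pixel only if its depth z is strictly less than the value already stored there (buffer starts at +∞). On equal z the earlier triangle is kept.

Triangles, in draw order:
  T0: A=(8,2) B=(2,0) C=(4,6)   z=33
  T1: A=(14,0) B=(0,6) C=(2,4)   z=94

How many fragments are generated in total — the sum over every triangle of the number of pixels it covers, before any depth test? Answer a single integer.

T0:
  2·area = 32  (B↔C swapped to make it positive)
  edge (8, 2)→(4, 6): d=(-4,4) right/bottom  bias=-1
  edge (4, 6)→(2, 0): d=(-2,-6) top-left  bias=+0
  edge (2, 0)→(8, 2): d=(6,2) right/bottom  bias=-1
    (1,0)@(3, 1): e=[24,4,4] → X
    (2,0)@(5, 1): e=[16,16,0] → .  [on edge]
    (4,0)@(9, 1): e=[0,40,-8] → .  [on edge]
    (1,1)@(3, 3): e=[16,0,16] → X  [on edge]
    (2,1)@(5, 3): e=[8,12,12] → X
    (3,1)@(7, 3): e=[0,24,8] → .  [on edge]
    (5,1)@(11, 3): e=[-16,48,0] → .  [on edge]
    (1,2)@(3, 5): e=[8,-4,28] → .
    (2,2)@(5, 5): e=[0,8,24] → .  [on edge]
    (8,2)@(17, 5): e=[-48,80,0] → .  [on edge]
    (1,3)@(3, 7): e=[0,-8,40] → .  [on edge]
    (0,4)@(1, 9): e=[0,-24,56] → .  [on edge]
    (2,4)@(5, 9): e=[-16,0,48] → .  [on edge]
  covered (3 px):
    . X . . . . . . . .
    . X X . . . . . . .
    . . . . . . . . . .
    . . . . . . . . . .
    . . . . . . . . . .
T1:
  2·area = 16
  edge (14, 0)→(0, 6): d=(-14,6) right/bottom  bias=-1
  edge (0, 6)→(2, 4): d=(2,-2) top-left  bias=+0
  edge (2, 4)→(14, 0): d=(12,-4) top-left  bias=+0
    (2,0)@(5, 1): e=[40,0,-24] → .  [on edge]
    (5,0)@(11, 1): e=[4,12,0] → X  [on edge]
    (6,0)@(13, 1): e=[-8,16,8] → .
    (1,1)@(3, 3): e=[24,0,-8] → .  [on edge]
    (2,1)@(5, 3): e=[12,4,0] → X  [on edge]
    (3,1)@(7, 3): e=[0,8,8] → .  [on edge]
    (5,1)@(11, 3): e=[-24,16,24] → .
    (0,2)@(1, 5): e=[8,0,8] → X  [on edge]
    (1,2)@(3, 5): e=[-4,4,16] → .
    (2,2)@(5, 5): e=[-16,8,24] → .
    (0,3)@(1, 7): e=[-20,4,32] → .
  covered (3 px):
    . . . . . X . . . .
    . . X . . . . . . .
    X . . . . . . . . .
    . . . . . . . . . .
    . . . . . . . . . .

Answer: 6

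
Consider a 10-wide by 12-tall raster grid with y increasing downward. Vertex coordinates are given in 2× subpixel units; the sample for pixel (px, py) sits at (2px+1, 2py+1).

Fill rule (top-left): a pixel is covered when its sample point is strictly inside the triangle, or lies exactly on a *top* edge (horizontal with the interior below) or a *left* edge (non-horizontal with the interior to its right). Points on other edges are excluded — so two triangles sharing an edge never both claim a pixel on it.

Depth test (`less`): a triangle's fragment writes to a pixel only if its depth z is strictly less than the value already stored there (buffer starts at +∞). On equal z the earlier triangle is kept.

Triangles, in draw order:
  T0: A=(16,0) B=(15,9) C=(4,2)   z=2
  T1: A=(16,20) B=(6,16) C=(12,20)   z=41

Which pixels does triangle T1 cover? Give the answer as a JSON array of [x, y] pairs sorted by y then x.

T0:
  2·area = 106
  edge (16, 0)→(15, 9): d=(-1,9) right/bottom  bias=-1
  edge (15, 9)→(4, 2): d=(-11,-7) top-left  bias=+0
  edge (4, 2)→(16, 0): d=(12,-2) top-left  bias=+0
    (5,0)@(11, 1): e=[44,60,2] → #
    (6,0)@(13, 1): e=[26,74,6] → #
    (7,0)@(15, 1): e=[8,88,10] → #
    (8,0)@(17, 1): e=[-10,102,14] → ·
    (3,1)@(7, 3): e=[78,10,18] → #
    (4,1)@(9, 3): e=[60,24,22] → #
    (8,1)@(17, 3): e=[-12,80,38] → ·
    (3,2)@(7, 5): e=[76,-12,42] → ·
    (4,2)@(9, 5): e=[58,2,46] → #
    (8,2)@(17, 5): e=[-14,58,62] → ·
    (4,3)@(9, 7): e=[56,-20,70] → ·
    (5,3)@(11, 7): e=[38,-6,74] → ·
    (7,4)@(15, 9): e=[0,0,106] → ·  [on edge]
  covered (14 px):
    · · · · · # # # · ·
    · · · # # # # # · ·
    · · · · # # # # · ·
    · · · · · · # # · ·
    · · · · · · · · · ·
    · · · · · · · · · ·
    · · · · · · · · · ·
    · · · · · · · · · ·
    · · · · · · · · · ·
    · · · · · · · · · ·
    · · · · · · · · · ·
    · · · · · · · · · ·
T1:
  2·area = 16  (B↔C swapped to make it positive)
  edge (16, 20)→(12, 20): d=(-4,0) right/bottom  bias=-1
  edge (12, 20)→(6, 16): d=(-6,-4) top-left  bias=+0
  edge (6, 16)→(16, 20): d=(10,4) right/bottom  bias=-1
    (5,9)@(11, 19): e=[4,2,10] → #
    (6,9)@(13, 19): e=[4,10,2] → #
    (7,9)@(15, 19): e=[4,18,-6] → ·
    (5,10)@(11, 21): e=[-4,-10,30] → ·
    (6,10)@(13, 21): e=[-4,-2,22] → ·
  covered (2 px):
    · · · · · · · · · ·
    · · · · · · · · · ·
    · · · · · · · · · ·
    · · · · · · · · · ·
    · · · · · · · · · ·
    · · · · · · · · · ·
    · · · · · · · · · ·
    · · · · · · · · · ·
    · · · · · · · · · ·
    · · · · · # # · · ·
    · · · · · · · · · ·
    · · · · · · · · · ·

Answer: [[5,9],[6,9]]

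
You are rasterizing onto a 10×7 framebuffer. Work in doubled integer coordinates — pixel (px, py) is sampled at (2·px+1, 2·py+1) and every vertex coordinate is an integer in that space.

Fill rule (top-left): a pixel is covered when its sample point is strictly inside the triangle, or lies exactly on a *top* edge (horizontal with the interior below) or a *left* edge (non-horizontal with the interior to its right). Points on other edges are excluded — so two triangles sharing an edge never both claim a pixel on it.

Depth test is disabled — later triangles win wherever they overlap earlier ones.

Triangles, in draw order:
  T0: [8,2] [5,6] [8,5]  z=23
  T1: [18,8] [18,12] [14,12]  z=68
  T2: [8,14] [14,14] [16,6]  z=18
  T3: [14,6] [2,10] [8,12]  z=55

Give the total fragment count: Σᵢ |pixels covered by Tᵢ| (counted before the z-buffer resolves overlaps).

T0:
  2·area = 9  (B↔C swapped to make it positive)
  edge (8, 2)→(8, 5): d=(0,3) right/bottom  bias=-1
  edge (8, 5)→(5, 6): d=(-3,1) right/bottom  bias=-1
  edge (5, 6)→(8, 2): d=(3,-4) top-left  bias=+0
    (3,2)@(7, 5): e=[3,1,5] → X
    (4,2)@(9, 5): e=[-3,-1,13] → .
    (3,3)@(7, 7): e=[3,-5,11] → .
  covered (1 px):
    . . . . . . . . . .
    . . . . . . . . . .
    . . . X . . . . . .
    . . . . . . . . . .
    . . . . . . . . . .
    . . . . . . . . . .
    . . . . . . . . . .
T1:
  2·area = 16
  edge (18, 8)→(18, 12): d=(0,4) right/bottom  bias=-1
  edge (18, 12)→(14, 12): d=(-4,0) right/bottom  bias=-1
  edge (14, 12)→(18, 8): d=(4,-4) top-left  bias=+0
    (9,3)@(19, 7): e=[-4,20,0] → .  [on edge]
    (8,4)@(17, 9): e=[4,12,0] → X  [on edge]
    (9,4)@(19, 9): e=[-4,12,8] → .
    (7,5)@(15, 11): e=[12,4,0] → X  [on edge]
    (9,5)@(19, 11): e=[-4,4,16] → .
    (6,6)@(13, 13): e=[20,-4,0] → .  [on edge]
    (7,6)@(15, 13): e=[12,-4,8] → .
    (8,6)@(17, 13): e=[4,-4,16] → .
  covered (3 px):
    . . . . . . . . . .
    . . . . . . . . . .
    . . . . . . . . . .
    . . . . . . . . . .
    . . . . . . . . X .
    . . . . . . . X X .
    . . . . . . . . . .
T2:
  2·area = 48  (B↔C swapped to make it positive)
  edge (8, 14)→(16, 6): d=(8,-8) top-left  bias=+0
  edge (16, 6)→(14, 14): d=(-2,8) right/bottom  bias=-1
  edge (14, 14)→(8, 14): d=(-6,0) right/bottom  bias=-1
    (9,1)@(19, 3): e=[0,-18,66] → .  [on edge]
    (8,2)@(17, 5): e=[0,-6,54] → .  [on edge]
    (7,3)@(15, 7): e=[0,6,42] → X  [on edge]
    (8,3)@(17, 7): e=[16,-10,42] → .
    (6,4)@(13, 9): e=[0,18,30] → X  [on edge]
    (8,4)@(17, 9): e=[32,-14,30] → .
    (5,5)@(11, 11): e=[0,30,18] → X  [on edge]
    (7,5)@(15, 11): e=[32,-2,18] → .
    (4,6)@(9, 13): e=[0,42,6] → X  [on edge]
    (7,6)@(15, 13): e=[48,-6,6] → .
  covered (8 px):
    . . . . . . . . . .
    . . . . . . . . . .
    . . . . . . . . . .
    . . . . . . . X . .
    . . . . . . X X . .
    . . . . . X X . . .
    . . . . X X X . . .
T3:
  2·area = 48  (B↔C swapped to make it positive)
  edge (14, 6)→(8, 12): d=(-6,6) right/bottom  bias=-1
  edge (8, 12)→(2, 10): d=(-6,-2) top-left  bias=+0
  edge (2, 10)→(14, 6): d=(12,-4) top-left  bias=+0
    (9,0)@(19, 1): e=[0,88,-40] → .  [on edge]
    (8,1)@(17, 3): e=[0,72,-24] → .  [on edge]
    (7,2)@(15, 5): e=[0,56,-8] → .  [on edge]
    (8,2)@(17, 5): e=[-12,60,0] → .  [on edge]
    (5,3)@(11, 7): e=[12,36,0] → X  [on edge]
    (6,3)@(13, 7): e=[0,40,8] → .  [on edge]
    (2,4)@(5, 9): e=[36,12,0] → X  [on edge]
    (3,4)@(7, 9): e=[24,16,8] → X
    (4,4)@(9, 9): e=[12,20,16] → X
    (5,4)@(11, 9): e=[0,24,24] → .  [on edge]
    (2,5)@(5, 11): e=[24,0,24] → X  [on edge]
    (4,5)@(9, 11): e=[0,8,40] → .  [on edge]
    (3,6)@(7, 13): e=[0,-8,56] → .  [on edge]
    (5,6)@(11, 13): e=[-24,0,72] → .  [on edge]
  covered (6 px):
    . . . . . . . . . .
    . . . . . . . . . .
    . . . . . . . . . .
    . . . . . X . . . .
    . . X X X . . . . .
    . . X X . . . . . .
    . . . . . . . . . .

Result: 18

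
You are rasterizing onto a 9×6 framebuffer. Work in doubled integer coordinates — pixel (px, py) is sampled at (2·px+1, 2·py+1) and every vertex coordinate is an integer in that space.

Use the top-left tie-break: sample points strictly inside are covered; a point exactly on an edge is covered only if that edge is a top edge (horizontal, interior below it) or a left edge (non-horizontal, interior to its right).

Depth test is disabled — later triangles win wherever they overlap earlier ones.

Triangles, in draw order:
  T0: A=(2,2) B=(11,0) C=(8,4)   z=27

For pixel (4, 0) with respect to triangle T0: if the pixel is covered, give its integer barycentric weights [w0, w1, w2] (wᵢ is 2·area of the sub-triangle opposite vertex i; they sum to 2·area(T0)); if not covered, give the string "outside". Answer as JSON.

T0:
  2·area = 30
  edge (2, 2)→(11, 0): d=(9,-2) top-left  bias=+0
  edge (11, 0)→(8, 4): d=(-3,4) right/bottom  bias=-1
  edge (8, 4)→(2, 2): d=(-6,-2) top-left  bias=+0
    (3,0)@(7, 1): e=[1,13,16] → #
    (4,0)@(9, 1): e=[5,5,20] → #
    (5,0)@(11, 1): e=[9,-3,24] → ·
    (2,1)@(5, 3): e=[15,15,0] → #  [on edge]
    (4,1)@(9, 3): e=[23,-1,8] → ·
    (2,2)@(5, 5): e=[33,9,-12] → ·
    (3,2)@(7, 5): e=[37,1,-8] → ·
    (5,2)@(11, 5): e=[45,-15,0] → ·  [on edge]
    (8,3)@(17, 7): e=[75,-45,0] → ·  [on edge]
  covered (4 px):
    · · · # # · · · ·
    · · # # · · · · ·
    · · · · · · · · ·
    · · · · · · · · ·
    · · · · · · · · ·
    · · · · · · · · ·

Final: [5,20,5]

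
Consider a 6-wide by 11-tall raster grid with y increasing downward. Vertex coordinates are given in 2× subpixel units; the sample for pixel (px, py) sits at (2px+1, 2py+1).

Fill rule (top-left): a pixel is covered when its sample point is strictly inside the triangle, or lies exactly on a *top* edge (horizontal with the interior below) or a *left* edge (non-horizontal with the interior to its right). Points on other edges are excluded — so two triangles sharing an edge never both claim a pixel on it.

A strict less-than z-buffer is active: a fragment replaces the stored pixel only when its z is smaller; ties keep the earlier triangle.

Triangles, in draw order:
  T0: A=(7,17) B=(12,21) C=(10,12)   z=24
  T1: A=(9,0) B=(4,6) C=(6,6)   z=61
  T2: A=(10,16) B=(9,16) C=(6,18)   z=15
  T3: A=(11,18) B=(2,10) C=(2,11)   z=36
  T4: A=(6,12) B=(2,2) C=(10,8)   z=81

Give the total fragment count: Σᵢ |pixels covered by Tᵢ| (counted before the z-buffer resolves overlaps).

T0:
  2·area = 37  (B↔C swapped to make it positive)
  edge (7, 17)→(10, 12): d=(3,-5) top-left  bias=+0
  edge (10, 12)→(12, 21): d=(2,9) right/bottom  bias=-1
  edge (12, 21)→(7, 17): d=(-5,-4) top-left  bias=+0
    (4,7)@(9, 15): e=[4,15,18] → █
    (5,7)@(11, 15): e=[14,-3,26] → ·
    (3,8)@(7, 17): e=[0,37,0] → █  [on edge]
    (5,8)@(11, 17): e=[20,1,16] → █
    (3,9)@(7, 19): e=[6,41,-10] → ·
    (4,9)@(9, 19): e=[16,23,-2] → ·
    (5,9)@(11, 19): e=[26,5,6] → █
    (5,10)@(11, 21): e=[32,9,-4] → ·
  covered (5 px):
    · · · · · ·
    · · · · · ·
    · · · · · ·
    · · · · · ·
    · · · · · ·
    · · · · · ·
    · · · · · ·
    · · · · █ ·
    · · · █ █ █
    · · · · · █
    · · · · · ·
T1:
  2·area = 12  (B↔C swapped to make it positive)
  edge (9, 0)→(6, 6): d=(-3,6) right/bottom  bias=-1
  edge (6, 6)→(4, 6): d=(-2,0) right/bottom  bias=-1
  edge (4, 6)→(9, 0): d=(5,-6) top-left  bias=+0
    (3,1)@(7, 3): e=[3,6,3] → █
    (4,1)@(9, 3): e=[-9,6,15] → ·
    (2,2)@(5, 5): e=[9,2,1] → █
    (3,2)@(7, 5): e=[-3,2,13] → ·
    (2,3)@(5, 7): e=[3,-2,11] → ·
  covered (2 px):
    · · · · · ·
    · · · █ · ·
    · · █ · · ·
    · · · · · ·
    · · · · · ·
    · · · · · ·
    · · · · · ·
    · · · · · ·
    · · · · · ·
    · · · · · ·
    · · · · · ·
T2:
  2·area = 2  (B↔C swapped to make it positive)
  edge (10, 16)→(6, 18): d=(-4,2) right/bottom  bias=-1
  edge (6, 18)→(9, 16): d=(3,-2) top-left  bias=+0
  edge (9, 16)→(10, 16): d=(1,0) top-left  bias=+0
  covered (0 px):
    · · · · · ·
    · · · · · ·
    · · · · · ·
    · · · · · ·
    · · · · · ·
    · · · · · ·
    · · · · · ·
    · · · · · ·
    · · · · · ·
    · · · · · ·
    · · · · · ·
T3:
  2·area = 9  (B↔C swapped to make it positive)
  edge (11, 18)→(2, 11): d=(-9,-7) top-left  bias=+0
  edge (2, 11)→(2, 10): d=(0,-1) top-left  bias=+0
  edge (2, 10)→(11, 18): d=(9,8) right/bottom  bias=-1
    (1,5)@(3, 11): e=[7,1,1] → █
    (2,5)@(5, 11): e=[21,3,-15] → ·
    (1,6)@(3, 13): e=[-11,1,19] → ·
    (2,6)@(5, 13): e=[3,3,3] → █
    (3,6)@(7, 13): e=[17,5,-13] → ·
    (2,7)@(5, 15): e=[-15,3,21] → ·
  covered (2 px):
    · · · · · ·
    · · · · · ·
    · · · · · ·
    · · · · · ·
    · · · · · ·
    · █ · · · ·
    · · █ · · ·
    · · · · · ·
    · · · · · ·
    · · · · · ·
    · · · · · ·
T4:
  2·area = 56
  edge (6, 12)→(2, 2): d=(-4,-10) top-left  bias=+0
  edge (2, 2)→(10, 8): d=(8,6) right/bottom  bias=-1
  edge (10, 8)→(6, 12): d=(-4,4) right/bottom  bias=-1
    (1,1)@(3, 3): e=[6,2,48] → █
    (2,1)@(5, 3): e=[26,-10,40] → ·
    (1,2)@(3, 5): e=[-2,18,40] → ·
    (2,2)@(5, 5): e=[18,6,32] → █
    (3,2)@(7, 5): e=[38,-6,24] → ·
    (2,3)@(5, 7): e=[10,22,24] → █
    (3,3)@(7, 7): e=[30,10,16] → █
    (4,3)@(9, 7): e=[50,-2,8] → ·
    (5,3)@(11, 7): e=[70,-14,0] → ·  [on edge]
    (2,4)@(5, 9): e=[2,38,16] → █
    (4,4)@(9, 9): e=[42,14,0] → ·  [on edge]
    (2,5)@(5, 11): e=[-6,54,8] → ·
    (3,5)@(7, 11): e=[14,42,0] → ·  [on edge]
    (2,6)@(5, 13): e=[-14,70,0] → ·  [on edge]
    (1,7)@(3, 15): e=[-42,98,0] → ·  [on edge]
    (0,8)@(1, 17): e=[-70,126,0] → ·  [on edge]
  covered (6 px):
    · · · · · ·
    · █ · · · ·
    · · █ · · ·
    · · █ █ · ·
    · · █ █ · ·
    · · · · · ·
    · · · · · ·
    · · · · · ·
    · · · · · ·
    · · · · · ·
    · · · · · ·

Result: 15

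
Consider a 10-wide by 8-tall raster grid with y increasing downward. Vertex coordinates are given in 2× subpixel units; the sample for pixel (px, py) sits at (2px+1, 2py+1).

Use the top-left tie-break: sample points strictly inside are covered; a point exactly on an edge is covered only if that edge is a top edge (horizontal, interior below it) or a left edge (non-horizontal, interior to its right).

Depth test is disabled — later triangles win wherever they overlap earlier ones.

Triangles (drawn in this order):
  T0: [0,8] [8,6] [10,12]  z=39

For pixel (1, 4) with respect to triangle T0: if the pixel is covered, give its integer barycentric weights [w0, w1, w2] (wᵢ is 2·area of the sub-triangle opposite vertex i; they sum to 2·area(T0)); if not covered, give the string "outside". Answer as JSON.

T0:
  2·area = 52
  edge (0, 8)→(8, 6): d=(8,-2) top-left  bias=+0
  edge (8, 6)→(10, 12): d=(2,6) right/bottom  bias=-1
  edge (10, 12)→(0, 8): d=(-10,-4) top-left  bias=+0
    (3,1)@(7, 3): e=[-26,0,78] → .  [on edge]
    (2,3)@(5, 7): e=[2,20,30] → X
    (3,3)@(7, 7): e=[6,8,38] → X
    (4,3)@(9, 7): e=[10,-4,46] → .
    (1,4)@(3, 9): e=[14,36,2] → X
    (4,4)@(9, 9): e=[26,0,26] → .  [on edge]
    (1,5)@(3, 11): e=[30,40,-18] → .
    (2,5)@(5, 11): e=[34,28,-10] → .
    (3,5)@(7, 11): e=[38,16,-2] → .
    (4,5)@(9, 11): e=[42,4,6] → X
    (5,5)@(11, 11): e=[46,-8,14] → .
    (4,6)@(9, 13): e=[58,8,-14] → .
    (5,7)@(11, 15): e=[78,0,-26] → .  [on edge]
  covered (6 px):
    . . . . . . . . . .
    . . . . . . . . . .
    . . . . . . . . . .
    . . X X . . . . . .
    . X X X . . . . . .
    . . . . X . . . . .
    . . . . . . . . . .
    . . . . . . . . . .

Result: [36,2,14]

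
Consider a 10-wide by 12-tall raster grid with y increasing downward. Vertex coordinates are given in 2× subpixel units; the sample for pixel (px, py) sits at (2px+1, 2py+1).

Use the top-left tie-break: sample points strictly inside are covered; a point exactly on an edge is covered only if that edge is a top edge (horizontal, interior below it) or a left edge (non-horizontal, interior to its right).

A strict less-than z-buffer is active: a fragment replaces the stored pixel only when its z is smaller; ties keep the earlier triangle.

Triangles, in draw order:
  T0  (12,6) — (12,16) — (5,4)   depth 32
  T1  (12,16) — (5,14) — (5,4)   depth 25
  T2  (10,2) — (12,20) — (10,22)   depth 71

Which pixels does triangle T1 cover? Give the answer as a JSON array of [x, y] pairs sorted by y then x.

T0:
  2·area = 70
  edge (12, 6)→(12, 16): d=(0,10) right/bottom  bias=-1
  edge (12, 16)→(5, 4): d=(-7,-12) top-left  bias=+0
  edge (5, 4)→(12, 6): d=(7,2) right/bottom  bias=-1
    (3,2)@(7, 5): e=[50,17,3] → #
    (4,2)@(9, 5): e=[30,41,-1] → ·
    (3,3)@(7, 7): e=[50,3,17] → #
    (4,3)@(9, 7): e=[30,27,13] → #
    (5,3)@(11, 7): e=[10,51,9] → #
    (6,3)@(13, 7): e=[-10,75,5] → ·
    (3,4)@(7, 9): e=[50,-11,31] → ·
    (4,4)@(9, 9): e=[30,13,27] → #
    (6,4)@(13, 9): e=[-10,61,19] → ·
    (4,5)@(9, 11): e=[30,-1,41] → ·
    (5,5)@(11, 11): e=[10,23,37] → #
    (6,5)@(13, 11): e=[-10,47,33] → ·
  covered (8 px):
    · · · · · · · · · ·
    · · · · · · · · · ·
    · · · # · · · · · ·
    · · · # # # · · · ·
    · · · · # # · · · ·
    · · · · · # · · · ·
    · · · · · # · · · ·
    · · · · · · · · · ·
    · · · · · · · · · ·
    · · · · · · · · · ·
    · · · · · · · · · ·
    · · · · · · · · · ·
T1:
  2·area = 70
  edge (12, 16)→(5, 14): d=(-7,-2) top-left  bias=+0
  edge (5, 14)→(5, 4): d=(0,-10) top-left  bias=+0
  edge (5, 4)→(12, 16): d=(7,12) right/bottom  bias=-1
    (2,0)@(5, 1): e=[91,0,-21] → ·  [on edge]
    (2,1)@(5, 3): e=[77,0,-7] → ·  [on edge]
    (2,2)@(5, 5): e=[63,0,7] → #  [on edge]
    (3,2)@(7, 5): e=[67,20,-17] → ·
    (2,3)@(5, 7): e=[49,0,21] → #  [on edge]
    (3,3)@(7, 7): e=[53,20,-3] → ·
    (2,4)@(5, 9): e=[35,0,35] → #  [on edge]
    (3,4)@(7, 9): e=[39,20,11] → #
    (4,4)@(9, 9): e=[43,40,-13] → ·
    (2,5)@(5, 11): e=[21,0,49] → #  [on edge]
    (4,5)@(9, 11): e=[29,40,1] → #
    (5,5)@(11, 11): e=[33,60,-23] → ·
    (2,6)@(5, 13): e=[7,0,63] → #  [on edge]
    (2,7)@(5, 15): e=[-7,0,77] → ·  [on edge]
    (2,8)@(5, 17): e=[-21,0,91] → ·  [on edge]
    (2,9)@(5, 19): e=[-35,0,105] → ·  [on edge]
    (2,10)@(5, 21): e=[-49,0,119] → ·  [on edge]
    (2,11)@(5, 23): e=[-63,0,133] → ·  [on edge]
  covered (12 px):
    · · · · · · · · · ·
    · · · · · · · · · ·
    · · # · · · · · · ·
    · · # · · · · · · ·
    · · # # · · · · · ·
    · · # # # · · · · ·
    · · # # # · · · · ·
    · · · · # # · · · ·
    · · · · · · · · · ·
    · · · · · · · · · ·
    · · · · · · · · · ·
    · · · · · · · · · ·
T2:
  2·area = 40
  edge (10, 2)→(12, 20): d=(2,18) right/bottom  bias=-1
  edge (12, 20)→(10, 22): d=(-2,2) right/bottom  bias=-1
  edge (10, 22)→(10, 2): d=(0,-20) top-left  bias=+0
    (5,5)@(11, 11): e=[0,20,20] → ·  [on edge]
    (5,6)@(11, 13): e=[4,16,20] → #
    (6,6)@(13, 13): e=[-32,12,60] → ·
    (9,6)@(19, 13): e=[-140,0,180] → ·  [on edge]
    (5,7)@(11, 15): e=[8,12,20] → #
    (6,7)@(13, 15): e=[-28,8,60] → ·
    (8,7)@(17, 15): e=[-100,0,140] → ·  [on edge]
    (5,8)@(11, 17): e=[12,8,20] → #
    (6,8)@(13, 17): e=[-24,4,60] → ·
    (7,8)@(15, 17): e=[-60,0,100] → ·  [on edge]
    (5,9)@(11, 19): e=[16,4,20] → #
    (6,9)@(13, 19): e=[-20,0,60] → ·  [on edge]
    (5,10)@(11, 21): e=[20,0,20] → ·  [on edge]
    (4,11)@(9, 23): e=[60,0,-20] → ·  [on edge]
  covered (4 px):
    · · · · · · · · · ·
    · · · · · · · · · ·
    · · · · · · · · · ·
    · · · · · · · · · ·
    · · · · · · · · · ·
    · · · · · · · · · ·
    · · · · · # · · · ·
    · · · · · # · · · ·
    · · · · · # · · · ·
    · · · · · # · · · ·
    · · · · · · · · · ·
    · · · · · · · · · ·

Final: [[2,2],[2,3],[2,4],[3,4],[2,5],[3,5],[4,5],[2,6],[3,6],[4,6],[4,7],[5,7]]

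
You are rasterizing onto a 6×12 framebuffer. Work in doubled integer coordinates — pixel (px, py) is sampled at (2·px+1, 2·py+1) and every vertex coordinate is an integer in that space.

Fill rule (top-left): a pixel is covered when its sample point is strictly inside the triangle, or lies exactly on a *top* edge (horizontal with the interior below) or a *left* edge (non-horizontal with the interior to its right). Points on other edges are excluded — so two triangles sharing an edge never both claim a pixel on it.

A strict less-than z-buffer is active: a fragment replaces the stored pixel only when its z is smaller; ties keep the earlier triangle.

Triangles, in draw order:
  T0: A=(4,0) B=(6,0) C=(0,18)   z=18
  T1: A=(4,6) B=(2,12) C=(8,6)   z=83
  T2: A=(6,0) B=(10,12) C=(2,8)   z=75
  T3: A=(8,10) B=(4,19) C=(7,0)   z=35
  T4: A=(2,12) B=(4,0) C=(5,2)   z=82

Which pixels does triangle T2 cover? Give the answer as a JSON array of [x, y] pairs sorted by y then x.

T0:
  2·area = 36
  edge (4, 0)→(6, 0): d=(2,0) top-left  bias=+0
  edge (6, 0)→(0, 18): d=(-6,18) right/bottom  bias=-1
  edge (0, 18)→(4, 0): d=(4,-18) top-left  bias=+0
    (2,0)@(5, 1): e=[2,12,22] → █
    (3,0)@(7, 1): e=[2,-24,58] → ·
    (2,1)@(5, 3): e=[6,0,30] → ·  [on edge]
    (1,2)@(3, 5): e=[10,24,2] → █
    (2,2)@(5, 5): e=[10,-12,38] → ·
    (1,3)@(3, 7): e=[14,12,10] → █
    (2,3)@(5, 7): e=[14,-24,46] → ·
    (1,4)@(3, 9): e=[18,0,18] → ·  [on edge]
    (0,7)@(1, 15): e=[30,0,6] → ·  [on edge]
  covered (3 px):
    · · █ · · ·
    · · · · · ·
    · █ · · · ·
    · █ · · · ·
    · · · · · ·
    · · · · · ·
    · · · · · ·
    · · · · · ·
    · · · · · ·
    · · · · · ·
    · · · · · ·
    · · · · · ·
T1:
  2·area = 24  (B↔C swapped to make it positive)
  edge (4, 6)→(8, 6): d=(4,0) top-left  bias=+0
  edge (8, 6)→(2, 12): d=(-6,6) right/bottom  bias=-1
  edge (2, 12)→(4, 6): d=(2,-6) top-left  bias=+0
    (2,1)@(5, 3): e=[-12,36,0] → ·  [on edge]
    (5,1)@(11, 3): e=[-12,0,36] → ·  [on edge]
    (4,2)@(9, 5): e=[-4,0,28] → ·  [on edge]
    (2,3)@(5, 7): e=[4,12,8] → █
    (3,3)@(7, 7): e=[4,0,20] → ·  [on edge]
    (1,4)@(3, 9): e=[12,12,0] → █  [on edge]
    (2,4)@(5, 9): e=[12,0,12] → ·  [on edge]
    (1,5)@(3, 11): e=[20,0,4] → ·  [on edge]
    (0,6)@(1, 13): e=[28,0,-4] → ·  [on edge]
    (0,7)@(1, 15): e=[36,-12,0] → ·  [on edge]
  covered (2 px):
    · · · · · ·
    · · · · · ·
    · · · · · ·
    · · █ · · ·
    · █ · · · ·
    · · · · · ·
    · · · · · ·
    · · · · · ·
    · · · · · ·
    · · · · · ·
    · · · · · ·
    · · · · · ·
T2:
  2·area = 80
  edge (6, 0)→(10, 12): d=(4,12) right/bottom  bias=-1
  edge (10, 12)→(2, 8): d=(-8,-4) top-left  bias=+0
  edge (2, 8)→(6, 0): d=(4,-8) top-left  bias=+0
    (2,1)@(5, 3): e=[24,52,4] → █
    (3,1)@(7, 3): e=[0,60,20] → ·  [on edge]
    (2,2)@(5, 5): e=[32,36,12] → █
    (3,2)@(7, 5): e=[8,44,28] → █
    (4,2)@(9, 5): e=[-16,52,44] → ·
    (1,3)@(3, 7): e=[64,12,4] → █
    (4,3)@(9, 7): e=[-8,36,52] → ·
    (1,4)@(3, 9): e=[72,-4,12] → ·
    (2,4)@(5, 9): e=[48,4,28] → █
    (4,4)@(9, 9): e=[0,20,60] → ·  [on edge]
    (2,5)@(5, 11): e=[56,-12,36] → ·
    (3,5)@(7, 11): e=[32,-4,52] → ·
    (5,7)@(11, 15): e=[0,-20,100] → ·  [on edge]
  covered (9 px):
    · · · · · ·
    · · █ · · ·
    · · █ █ · ·
    · █ █ █ · ·
    · · █ █ · ·
    · · · · █ ·
    · · · · · ·
    · · · · · ·
    · · · · · ·
    · · · · · ·
    · · · · · ·
    · · · · · ·
T3:
  2·area = 49
  edge (8, 10)→(4, 19): d=(-4,9) right/bottom  bias=-1
  edge (4, 19)→(7, 0): d=(3,-19) top-left  bias=+0
  edge (7, 0)→(8, 10): d=(1,10) right/bottom  bias=-1
    (3,0)@(7, 1): e=[45,3,1] → █
    (4,0)@(9, 1): e=[27,41,-19] → ·
    (3,1)@(7, 3): e=[37,9,3] → █
    (4,1)@(9, 3): e=[19,47,-17] → ·
    (3,2)@(7, 5): e=[29,15,5] → █
    (4,2)@(9, 5): e=[11,53,-15] → ·
    (3,3)@(7, 7): e=[21,21,7] → █
    (4,3)@(9, 7): e=[3,59,-13] → ·
    (3,4)@(7, 9): e=[13,27,9] → █
    (4,4)@(9, 9): e=[-5,65,-11] → ·
    (3,5)@(7, 11): e=[5,33,11] → █
    (4,5)@(9, 11): e=[-13,71,-9] → ·
  covered (8 px):
    · · · █ · ·
    · · · █ · ·
    · · · █ · ·
    · · · █ · ·
    · · · █ · ·
    · · · █ · ·
    · · █ · · ·
    · · █ · · ·
    · · · · · ·
    · · · · · ·
    · · · · · ·
    · · · · · ·
T4:
  2·area = 16
  edge (2, 12)→(4, 0): d=(2,-12) top-left  bias=+0
  edge (4, 0)→(5, 2): d=(1,2) right/bottom  bias=-1
  edge (5, 2)→(2, 12): d=(-3,10) right/bottom  bias=-1
    (1,3)@(3, 7): e=[2,9,5] → █
    (2,3)@(5, 7): e=[26,5,-15] → ·
    (1,4)@(3, 9): e=[6,11,-1] → ·
  covered (1 px):
    · · · · · ·
    · · · · · ·
    · · · · · ·
    · █ · · · ·
    · · · · · ·
    · · · · · ·
    · · · · · ·
    · · · · · ·
    · · · · · ·
    · · · · · ·
    · · · · · ·
    · · · · · ·

Final: [[2,1],[2,2],[3,2],[1,3],[2,3],[3,3],[2,4],[3,4],[4,5]]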